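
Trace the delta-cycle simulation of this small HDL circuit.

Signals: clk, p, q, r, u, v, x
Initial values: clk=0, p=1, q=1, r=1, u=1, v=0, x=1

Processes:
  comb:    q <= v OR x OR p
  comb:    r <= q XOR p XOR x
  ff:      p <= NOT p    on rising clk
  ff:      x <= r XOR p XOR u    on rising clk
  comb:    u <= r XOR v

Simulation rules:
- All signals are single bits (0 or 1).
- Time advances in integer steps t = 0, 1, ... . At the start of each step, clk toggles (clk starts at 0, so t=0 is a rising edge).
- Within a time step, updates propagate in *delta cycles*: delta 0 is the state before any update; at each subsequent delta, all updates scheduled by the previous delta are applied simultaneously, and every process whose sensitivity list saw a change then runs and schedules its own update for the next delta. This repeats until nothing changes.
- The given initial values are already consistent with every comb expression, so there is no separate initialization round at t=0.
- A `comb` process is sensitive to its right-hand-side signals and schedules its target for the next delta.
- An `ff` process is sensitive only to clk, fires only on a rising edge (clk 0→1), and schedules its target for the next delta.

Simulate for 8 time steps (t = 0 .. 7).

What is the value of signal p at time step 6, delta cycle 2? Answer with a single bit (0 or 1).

1

t=0 Δ0: q=1 clk=0 x=1 p=1 u=1 v=0 r=1
  Δ1: clk:0→1
  Δ2: p:1→0
  Δ3: r:1→0
  Δ4: u:1→0
  (4Δ to stable)
t=1 Δ0: q=1 clk=1 x=1 p=0 u=0 v=0 r=0
  Δ1: clk:1→0
  (1Δ to stable)
t=2 Δ0: q=1 clk=0 x=1 p=0 u=0 v=0 r=0
  Δ1: clk:0→1
  Δ2: x:1→0, p:0→1
  (2Δ to stable)
t=3 Δ0: q=1 clk=1 x=0 p=1 u=0 v=0 r=0
  Δ1: clk:1→0
  (1Δ to stable)
t=4 Δ0: q=1 clk=0 x=0 p=1 u=0 v=0 r=0
  Δ1: clk:0→1
  Δ2: x:0→1, p:1→0
  (2Δ to stable)
t=5 Δ0: q=1 clk=1 x=1 p=0 u=0 v=0 r=0
  Δ1: clk:1→0
  (1Δ to stable)
t=6 Δ0: q=1 clk=0 x=1 p=0 u=0 v=0 r=0
  Δ1: clk:0→1
  Δ2: x:1→0, p:0→1
  (2Δ to stable)
t=7 Δ0: q=1 clk=1 x=0 p=1 u=0 v=0 r=0
  Δ1: clk:1→0
  (1Δ to stable)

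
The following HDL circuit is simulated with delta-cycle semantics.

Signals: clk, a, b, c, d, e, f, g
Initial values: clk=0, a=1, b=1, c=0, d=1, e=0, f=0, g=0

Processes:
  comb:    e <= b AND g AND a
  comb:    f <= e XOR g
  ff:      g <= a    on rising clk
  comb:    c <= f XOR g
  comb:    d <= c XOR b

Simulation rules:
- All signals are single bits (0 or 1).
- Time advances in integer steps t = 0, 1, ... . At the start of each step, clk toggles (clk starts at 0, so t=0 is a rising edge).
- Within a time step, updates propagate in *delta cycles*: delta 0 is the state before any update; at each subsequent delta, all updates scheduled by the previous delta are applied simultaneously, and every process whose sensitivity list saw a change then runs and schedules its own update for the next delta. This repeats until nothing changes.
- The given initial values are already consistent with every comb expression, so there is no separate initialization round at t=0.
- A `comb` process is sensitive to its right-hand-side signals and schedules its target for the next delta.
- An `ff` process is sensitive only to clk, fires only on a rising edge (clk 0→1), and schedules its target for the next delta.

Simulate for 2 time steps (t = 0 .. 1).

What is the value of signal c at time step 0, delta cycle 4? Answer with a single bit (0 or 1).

0

[bits: a,b,clk,c,f,e,g,d]
t=0: Δ0=11000001 Δ1=11100001 Δ2=11100011 Δ3=11111111 Δ4=11100110 Δ5=11110111 Δ6=11110110 | 6Δ
t=1: Δ0=11110110 Δ1=11010110 | 1Δ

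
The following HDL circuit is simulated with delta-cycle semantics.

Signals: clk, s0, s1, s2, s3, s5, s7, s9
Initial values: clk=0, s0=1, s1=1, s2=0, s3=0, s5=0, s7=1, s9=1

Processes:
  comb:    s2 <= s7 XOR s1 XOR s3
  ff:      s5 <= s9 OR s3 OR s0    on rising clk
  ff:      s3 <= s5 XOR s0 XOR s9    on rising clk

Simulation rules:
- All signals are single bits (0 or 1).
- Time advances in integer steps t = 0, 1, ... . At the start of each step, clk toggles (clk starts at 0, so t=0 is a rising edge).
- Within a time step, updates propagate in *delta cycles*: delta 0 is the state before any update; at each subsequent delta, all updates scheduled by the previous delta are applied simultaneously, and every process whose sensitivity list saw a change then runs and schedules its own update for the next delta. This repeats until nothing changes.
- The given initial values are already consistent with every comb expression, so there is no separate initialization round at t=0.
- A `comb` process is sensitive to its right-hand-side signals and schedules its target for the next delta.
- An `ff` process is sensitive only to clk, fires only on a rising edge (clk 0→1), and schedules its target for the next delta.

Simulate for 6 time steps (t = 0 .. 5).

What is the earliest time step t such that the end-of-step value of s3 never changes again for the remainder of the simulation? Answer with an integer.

2

t=0 Δ0: s0=1 s5=0 s7=1 s3=0 clk=0 s1=1 s2=0 s9=1
  Δ1: clk:0→1
  Δ2: s5:0→1
  (2Δ to stable)
t=1 Δ0: s0=1 s5=1 s7=1 s3=0 clk=1 s1=1 s2=0 s9=1
  Δ1: clk:1→0
  (1Δ to stable)
t=2 Δ0: s0=1 s5=1 s7=1 s3=0 clk=0 s1=1 s2=0 s9=1
  Δ1: clk:0→1
  Δ2: s3:0→1
  Δ3: s2:0→1
  (3Δ to stable)
t=3 Δ0: s0=1 s5=1 s7=1 s3=1 clk=1 s1=1 s2=1 s9=1
  Δ1: clk:1→0
  (1Δ to stable)
t=4 Δ0: s0=1 s5=1 s7=1 s3=1 clk=0 s1=1 s2=1 s9=1
  Δ1: clk:0→1
  (1Δ to stable)
t=5 Δ0: s0=1 s5=1 s7=1 s3=1 clk=1 s1=1 s2=1 s9=1
  Δ1: clk:1→0
  (1Δ to stable)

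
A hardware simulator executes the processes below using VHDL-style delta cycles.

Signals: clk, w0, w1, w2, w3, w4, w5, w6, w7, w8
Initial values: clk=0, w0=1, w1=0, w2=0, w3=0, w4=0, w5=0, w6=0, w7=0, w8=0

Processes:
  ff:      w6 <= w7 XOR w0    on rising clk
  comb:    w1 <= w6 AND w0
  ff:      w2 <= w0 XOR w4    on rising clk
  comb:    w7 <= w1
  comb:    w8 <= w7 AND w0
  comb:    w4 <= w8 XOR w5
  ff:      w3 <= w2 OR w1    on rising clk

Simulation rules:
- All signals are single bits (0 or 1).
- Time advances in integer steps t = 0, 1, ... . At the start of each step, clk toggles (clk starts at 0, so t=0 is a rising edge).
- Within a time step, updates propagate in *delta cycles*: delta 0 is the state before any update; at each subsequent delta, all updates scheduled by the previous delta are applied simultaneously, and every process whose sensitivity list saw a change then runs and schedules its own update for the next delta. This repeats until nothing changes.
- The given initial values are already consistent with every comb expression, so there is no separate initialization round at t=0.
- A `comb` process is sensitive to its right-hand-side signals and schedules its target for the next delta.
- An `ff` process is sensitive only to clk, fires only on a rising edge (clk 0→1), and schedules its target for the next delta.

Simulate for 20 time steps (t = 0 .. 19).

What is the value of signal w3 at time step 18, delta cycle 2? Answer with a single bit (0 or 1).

1

t=0 Δ0: w5=0 w0=1 w2=0 w7=0 w8=0 w3=0 w1=0 w6=0 clk=0 w4=0
  Δ1: clk:0→1
  Δ2: w2:0→1, w6:0→1
  Δ3: w1:0→1
  Δ4: w7:0→1
  Δ5: w8:0→1
  Δ6: w4:0→1
  (6Δ to stable)
t=1 Δ0: w5=0 w0=1 w2=1 w7=1 w8=1 w3=0 w1=1 w6=1 clk=1 w4=1
  Δ1: clk:1→0
  (1Δ to stable)
t=2 Δ0: w5=0 w0=1 w2=1 w7=1 w8=1 w3=0 w1=1 w6=1 clk=0 w4=1
  Δ1: clk:0→1
  Δ2: w2:1→0, w3:0→1, w6:1→0
  Δ3: w1:1→0
  Δ4: w7:1→0
  Δ5: w8:1→0
  Δ6: w4:1→0
  (6Δ to stable)
t=3 Δ0: w5=0 w0=1 w2=0 w7=0 w8=0 w3=1 w1=0 w6=0 clk=1 w4=0
  Δ1: clk:1→0
  (1Δ to stable)
t=4 Δ0: w5=0 w0=1 w2=0 w7=0 w8=0 w3=1 w1=0 w6=0 clk=0 w4=0
  Δ1: clk:0→1
  Δ2: w2:0→1, w3:1→0, w6:0→1
  Δ3: w1:0→1
  Δ4: w7:0→1
  Δ5: w8:0→1
  Δ6: w4:0→1
  (6Δ to stable)
t=5 Δ0: w5=0 w0=1 w2=1 w7=1 w8=1 w3=0 w1=1 w6=1 clk=1 w4=1
  Δ1: clk:1→0
  (1Δ to stable)
t=6 Δ0: w5=0 w0=1 w2=1 w7=1 w8=1 w3=0 w1=1 w6=1 clk=0 w4=1
  Δ1: clk:0→1
  Δ2: w2:1→0, w3:0→1, w6:1→0
  Δ3: w1:1→0
  Δ4: w7:1→0
  Δ5: w8:1→0
  Δ6: w4:1→0
  (6Δ to stable)
t=7 Δ0: w5=0 w0=1 w2=0 w7=0 w8=0 w3=1 w1=0 w6=0 clk=1 w4=0
  Δ1: clk:1→0
  (1Δ to stable)
t=8 Δ0: w5=0 w0=1 w2=0 w7=0 w8=0 w3=1 w1=0 w6=0 clk=0 w4=0
  Δ1: clk:0→1
  Δ2: w2:0→1, w3:1→0, w6:0→1
  Δ3: w1:0→1
  Δ4: w7:0→1
  Δ5: w8:0→1
  Δ6: w4:0→1
  (6Δ to stable)
t=9 Δ0: w5=0 w0=1 w2=1 w7=1 w8=1 w3=0 w1=1 w6=1 clk=1 w4=1
  Δ1: clk:1→0
  (1Δ to stable)
t=10 Δ0: w5=0 w0=1 w2=1 w7=1 w8=1 w3=0 w1=1 w6=1 clk=0 w4=1
  Δ1: clk:0→1
  Δ2: w2:1→0, w3:0→1, w6:1→0
  Δ3: w1:1→0
  Δ4: w7:1→0
  Δ5: w8:1→0
  Δ6: w4:1→0
  (6Δ to stable)
t=11 Δ0: w5=0 w0=1 w2=0 w7=0 w8=0 w3=1 w1=0 w6=0 clk=1 w4=0
  Δ1: clk:1→0
  (1Δ to stable)
t=12 Δ0: w5=0 w0=1 w2=0 w7=0 w8=0 w3=1 w1=0 w6=0 clk=0 w4=0
  Δ1: clk:0→1
  Δ2: w2:0→1, w3:1→0, w6:0→1
  Δ3: w1:0→1
  Δ4: w7:0→1
  Δ5: w8:0→1
  Δ6: w4:0→1
  (6Δ to stable)
t=13 Δ0: w5=0 w0=1 w2=1 w7=1 w8=1 w3=0 w1=1 w6=1 clk=1 w4=1
  Δ1: clk:1→0
  (1Δ to stable)
t=14 Δ0: w5=0 w0=1 w2=1 w7=1 w8=1 w3=0 w1=1 w6=1 clk=0 w4=1
  Δ1: clk:0→1
  Δ2: w2:1→0, w3:0→1, w6:1→0
  Δ3: w1:1→0
  Δ4: w7:1→0
  Δ5: w8:1→0
  Δ6: w4:1→0
  (6Δ to stable)
t=15 Δ0: w5=0 w0=1 w2=0 w7=0 w8=0 w3=1 w1=0 w6=0 clk=1 w4=0
  Δ1: clk:1→0
  (1Δ to stable)
t=16 Δ0: w5=0 w0=1 w2=0 w7=0 w8=0 w3=1 w1=0 w6=0 clk=0 w4=0
  Δ1: clk:0→1
  Δ2: w2:0→1, w3:1→0, w6:0→1
  Δ3: w1:0→1
  Δ4: w7:0→1
  Δ5: w8:0→1
  Δ6: w4:0→1
  (6Δ to stable)
t=17 Δ0: w5=0 w0=1 w2=1 w7=1 w8=1 w3=0 w1=1 w6=1 clk=1 w4=1
  Δ1: clk:1→0
  (1Δ to stable)
t=18 Δ0: w5=0 w0=1 w2=1 w7=1 w8=1 w3=0 w1=1 w6=1 clk=0 w4=1
  Δ1: clk:0→1
  Δ2: w2:1→0, w3:0→1, w6:1→0
  Δ3: w1:1→0
  Δ4: w7:1→0
  Δ5: w8:1→0
  Δ6: w4:1→0
  (6Δ to stable)
t=19 Δ0: w5=0 w0=1 w2=0 w7=0 w8=0 w3=1 w1=0 w6=0 clk=1 w4=0
  Δ1: clk:1→0
  (1Δ to stable)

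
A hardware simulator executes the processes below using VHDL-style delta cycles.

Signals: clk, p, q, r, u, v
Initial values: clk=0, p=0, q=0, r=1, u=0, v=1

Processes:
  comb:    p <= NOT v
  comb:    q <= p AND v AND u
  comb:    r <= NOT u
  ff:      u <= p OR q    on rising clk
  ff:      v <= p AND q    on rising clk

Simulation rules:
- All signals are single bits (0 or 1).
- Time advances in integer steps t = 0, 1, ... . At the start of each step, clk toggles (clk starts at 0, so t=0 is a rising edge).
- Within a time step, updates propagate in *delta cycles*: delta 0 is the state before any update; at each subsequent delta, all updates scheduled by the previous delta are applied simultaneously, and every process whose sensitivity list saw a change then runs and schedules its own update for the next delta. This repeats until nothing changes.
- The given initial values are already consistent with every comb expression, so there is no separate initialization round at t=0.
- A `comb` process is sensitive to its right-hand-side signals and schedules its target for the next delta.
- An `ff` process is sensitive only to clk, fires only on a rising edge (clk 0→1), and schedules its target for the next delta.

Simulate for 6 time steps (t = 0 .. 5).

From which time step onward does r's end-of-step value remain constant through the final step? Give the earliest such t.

t=0 Δ0: u=0 p=0 v=1 r=1 q=0 clk=0
  Δ1: clk:0→1
  Δ2: v:1→0
  Δ3: p:0→1
  (3Δ to stable)
t=1 Δ0: u=0 p=1 v=0 r=1 q=0 clk=1
  Δ1: clk:1→0
  (1Δ to stable)
t=2 Δ0: u=0 p=1 v=0 r=1 q=0 clk=0
  Δ1: clk:0→1
  Δ2: u:0→1
  Δ3: r:1→0
  (3Δ to stable)
t=3 Δ0: u=1 p=1 v=0 r=0 q=0 clk=1
  Δ1: clk:1→0
  (1Δ to stable)
t=4 Δ0: u=1 p=1 v=0 r=0 q=0 clk=0
  Δ1: clk:0→1
  (1Δ to stable)
t=5 Δ0: u=1 p=1 v=0 r=0 q=0 clk=1
  Δ1: clk:1→0
  (1Δ to stable)

2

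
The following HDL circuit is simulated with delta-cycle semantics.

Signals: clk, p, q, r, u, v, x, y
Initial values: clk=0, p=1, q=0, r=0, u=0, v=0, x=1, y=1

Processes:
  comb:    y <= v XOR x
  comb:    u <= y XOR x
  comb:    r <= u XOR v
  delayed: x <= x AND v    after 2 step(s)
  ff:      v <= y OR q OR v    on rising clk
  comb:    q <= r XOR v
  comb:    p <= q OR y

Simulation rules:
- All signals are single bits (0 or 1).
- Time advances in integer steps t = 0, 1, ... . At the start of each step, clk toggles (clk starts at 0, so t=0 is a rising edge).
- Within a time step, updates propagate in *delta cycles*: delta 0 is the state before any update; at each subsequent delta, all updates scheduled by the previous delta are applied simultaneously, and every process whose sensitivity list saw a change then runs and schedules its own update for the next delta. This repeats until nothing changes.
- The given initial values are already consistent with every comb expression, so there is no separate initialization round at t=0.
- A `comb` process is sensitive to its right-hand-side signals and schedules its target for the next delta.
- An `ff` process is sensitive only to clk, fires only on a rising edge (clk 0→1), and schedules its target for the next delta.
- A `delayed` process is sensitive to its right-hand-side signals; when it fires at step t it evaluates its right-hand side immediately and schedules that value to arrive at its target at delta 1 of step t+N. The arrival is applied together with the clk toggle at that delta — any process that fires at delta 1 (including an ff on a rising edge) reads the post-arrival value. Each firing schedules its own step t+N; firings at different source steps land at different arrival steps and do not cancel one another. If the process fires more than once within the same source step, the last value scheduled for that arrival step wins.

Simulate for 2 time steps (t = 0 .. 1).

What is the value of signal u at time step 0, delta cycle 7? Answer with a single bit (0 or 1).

1

t0.Δ0 y=1 p=1 x=1 u=0 v=0 clk=0 q=0 r=0
t0.Δ1 y=1 p=1 x=1 u=0 v=0 clk=1 q=0 r=0
t0.Δ2 y=1 p=1 x=1 u=0 v=1 clk=1 q=0 r=0
t0.Δ3 y=0 p=1 x=1 u=0 v=1 clk=1 q=1 r=1
t0.Δ4 y=0 p=1 x=1 u=1 v=1 clk=1 q=0 r=1
t0.Δ5 y=0 p=0 x=1 u=1 v=1 clk=1 q=0 r=0
t0.Δ6 y=0 p=0 x=1 u=1 v=1 clk=1 q=1 r=0
t0.Δ7 y=0 p=1 x=1 u=1 v=1 clk=1 q=1 r=0
t1.Δ0 y=0 p=1 x=1 u=1 v=1 clk=1 q=1 r=0
t1.Δ1 y=0 p=1 x=1 u=1 v=1 clk=0 q=1 r=0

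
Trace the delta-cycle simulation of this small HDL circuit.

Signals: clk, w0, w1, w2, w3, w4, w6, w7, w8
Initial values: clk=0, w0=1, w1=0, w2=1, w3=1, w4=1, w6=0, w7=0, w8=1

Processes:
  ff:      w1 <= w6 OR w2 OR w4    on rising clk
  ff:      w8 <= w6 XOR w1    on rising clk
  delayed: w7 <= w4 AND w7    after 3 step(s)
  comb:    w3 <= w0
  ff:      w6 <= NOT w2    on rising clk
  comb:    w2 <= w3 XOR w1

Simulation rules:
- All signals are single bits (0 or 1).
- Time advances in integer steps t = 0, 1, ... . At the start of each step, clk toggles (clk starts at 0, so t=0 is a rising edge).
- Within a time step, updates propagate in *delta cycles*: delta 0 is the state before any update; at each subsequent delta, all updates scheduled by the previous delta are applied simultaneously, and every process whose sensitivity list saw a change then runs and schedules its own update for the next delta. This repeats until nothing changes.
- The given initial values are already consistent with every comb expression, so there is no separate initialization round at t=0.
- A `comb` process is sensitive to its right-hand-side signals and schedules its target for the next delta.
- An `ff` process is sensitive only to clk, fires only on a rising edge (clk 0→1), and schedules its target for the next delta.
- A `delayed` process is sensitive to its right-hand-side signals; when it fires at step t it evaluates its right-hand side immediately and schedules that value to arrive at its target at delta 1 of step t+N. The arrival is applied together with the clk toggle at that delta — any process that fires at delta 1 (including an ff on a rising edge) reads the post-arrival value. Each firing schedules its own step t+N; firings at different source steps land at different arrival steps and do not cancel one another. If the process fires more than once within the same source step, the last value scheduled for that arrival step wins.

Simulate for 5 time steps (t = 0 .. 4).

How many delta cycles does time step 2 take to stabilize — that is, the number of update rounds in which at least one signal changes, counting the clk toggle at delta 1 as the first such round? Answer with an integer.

2

t=0 Δ0: clk=0 w0=1 w7=0 w6=0 w2=1 w3=1 w4=1 w8=1 w1=0
  Δ1: clk:0→1
  Δ2: w8:1→0, w1:0→1
  Δ3: w2:1→0
  (3Δ to stable)
t=1 Δ0: clk=1 w0=1 w7=0 w6=0 w2=0 w3=1 w4=1 w8=0 w1=1
  Δ1: clk:1→0
  (1Δ to stable)
t=2 Δ0: clk=0 w0=1 w7=0 w6=0 w2=0 w3=1 w4=1 w8=0 w1=1
  Δ1: clk:0→1
  Δ2: w6:0→1, w8:0→1
  (2Δ to stable)
t=3 Δ0: clk=1 w0=1 w7=0 w6=1 w2=0 w3=1 w4=1 w8=1 w1=1
  Δ1: clk:1→0
  (1Δ to stable)
t=4 Δ0: clk=0 w0=1 w7=0 w6=1 w2=0 w3=1 w4=1 w8=1 w1=1
  Δ1: clk:0→1
  Δ2: w8:1→0
  (2Δ to stable)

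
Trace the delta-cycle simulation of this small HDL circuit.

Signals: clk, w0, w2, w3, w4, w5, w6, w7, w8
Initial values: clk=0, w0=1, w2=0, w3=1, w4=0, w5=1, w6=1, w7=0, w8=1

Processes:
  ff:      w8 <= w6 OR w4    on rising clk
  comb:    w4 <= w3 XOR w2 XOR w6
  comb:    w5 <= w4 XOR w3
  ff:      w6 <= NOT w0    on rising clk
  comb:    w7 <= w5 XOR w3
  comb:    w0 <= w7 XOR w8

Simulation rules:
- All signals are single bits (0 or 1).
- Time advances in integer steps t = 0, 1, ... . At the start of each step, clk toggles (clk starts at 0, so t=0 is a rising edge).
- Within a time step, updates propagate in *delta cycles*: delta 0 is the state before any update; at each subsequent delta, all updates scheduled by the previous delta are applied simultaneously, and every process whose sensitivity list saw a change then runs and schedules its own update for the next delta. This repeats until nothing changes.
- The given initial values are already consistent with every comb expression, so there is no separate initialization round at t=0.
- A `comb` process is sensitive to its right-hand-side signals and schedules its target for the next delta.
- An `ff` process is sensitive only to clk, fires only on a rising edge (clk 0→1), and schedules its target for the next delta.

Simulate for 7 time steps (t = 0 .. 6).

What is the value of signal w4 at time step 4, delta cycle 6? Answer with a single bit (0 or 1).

t0.Δ0 w7=0 w8=1 w3=1 w6=1 w4=0 w2=0 w0=1 clk=0 w5=1
t0.Δ1 w7=0 w8=1 w3=1 w6=1 w4=0 w2=0 w0=1 clk=1 w5=1
t0.Δ2 w7=0 w8=1 w3=1 w6=0 w4=0 w2=0 w0=1 clk=1 w5=1
t0.Δ3 w7=0 w8=1 w3=1 w6=0 w4=1 w2=0 w0=1 clk=1 w5=1
t0.Δ4 w7=0 w8=1 w3=1 w6=0 w4=1 w2=0 w0=1 clk=1 w5=0
t0.Δ5 w7=1 w8=1 w3=1 w6=0 w4=1 w2=0 w0=1 clk=1 w5=0
t0.Δ6 w7=1 w8=1 w3=1 w6=0 w4=1 w2=0 w0=0 clk=1 w5=0
t1.Δ0 w7=1 w8=1 w3=1 w6=0 w4=1 w2=0 w0=0 clk=1 w5=0
t1.Δ1 w7=1 w8=1 w3=1 w6=0 w4=1 w2=0 w0=0 clk=0 w5=0
t2.Δ0 w7=1 w8=1 w3=1 w6=0 w4=1 w2=0 w0=0 clk=0 w5=0
t2.Δ1 w7=1 w8=1 w3=1 w6=0 w4=1 w2=0 w0=0 clk=1 w5=0
t2.Δ2 w7=1 w8=1 w3=1 w6=1 w4=1 w2=0 w0=0 clk=1 w5=0
t2.Δ3 w7=1 w8=1 w3=1 w6=1 w4=0 w2=0 w0=0 clk=1 w5=0
t2.Δ4 w7=1 w8=1 w3=1 w6=1 w4=0 w2=0 w0=0 clk=1 w5=1
t2.Δ5 w7=0 w8=1 w3=1 w6=1 w4=0 w2=0 w0=0 clk=1 w5=1
t2.Δ6 w7=0 w8=1 w3=1 w6=1 w4=0 w2=0 w0=1 clk=1 w5=1
t3.Δ0 w7=0 w8=1 w3=1 w6=1 w4=0 w2=0 w0=1 clk=1 w5=1
t3.Δ1 w7=0 w8=1 w3=1 w6=1 w4=0 w2=0 w0=1 clk=0 w5=1
t4.Δ0 w7=0 w8=1 w3=1 w6=1 w4=0 w2=0 w0=1 clk=0 w5=1
t4.Δ1 w7=0 w8=1 w3=1 w6=1 w4=0 w2=0 w0=1 clk=1 w5=1
t4.Δ2 w7=0 w8=1 w3=1 w6=0 w4=0 w2=0 w0=1 clk=1 w5=1
t4.Δ3 w7=0 w8=1 w3=1 w6=0 w4=1 w2=0 w0=1 clk=1 w5=1
t4.Δ4 w7=0 w8=1 w3=1 w6=0 w4=1 w2=0 w0=1 clk=1 w5=0
t4.Δ5 w7=1 w8=1 w3=1 w6=0 w4=1 w2=0 w0=1 clk=1 w5=0
t4.Δ6 w7=1 w8=1 w3=1 w6=0 w4=1 w2=0 w0=0 clk=1 w5=0
t5.Δ0 w7=1 w8=1 w3=1 w6=0 w4=1 w2=0 w0=0 clk=1 w5=0
t5.Δ1 w7=1 w8=1 w3=1 w6=0 w4=1 w2=0 w0=0 clk=0 w5=0
t6.Δ0 w7=1 w8=1 w3=1 w6=0 w4=1 w2=0 w0=0 clk=0 w5=0
t6.Δ1 w7=1 w8=1 w3=1 w6=0 w4=1 w2=0 w0=0 clk=1 w5=0
t6.Δ2 w7=1 w8=1 w3=1 w6=1 w4=1 w2=0 w0=0 clk=1 w5=0
t6.Δ3 w7=1 w8=1 w3=1 w6=1 w4=0 w2=0 w0=0 clk=1 w5=0
t6.Δ4 w7=1 w8=1 w3=1 w6=1 w4=0 w2=0 w0=0 clk=1 w5=1
t6.Δ5 w7=0 w8=1 w3=1 w6=1 w4=0 w2=0 w0=0 clk=1 w5=1
t6.Δ6 w7=0 w8=1 w3=1 w6=1 w4=0 w2=0 w0=1 clk=1 w5=1

1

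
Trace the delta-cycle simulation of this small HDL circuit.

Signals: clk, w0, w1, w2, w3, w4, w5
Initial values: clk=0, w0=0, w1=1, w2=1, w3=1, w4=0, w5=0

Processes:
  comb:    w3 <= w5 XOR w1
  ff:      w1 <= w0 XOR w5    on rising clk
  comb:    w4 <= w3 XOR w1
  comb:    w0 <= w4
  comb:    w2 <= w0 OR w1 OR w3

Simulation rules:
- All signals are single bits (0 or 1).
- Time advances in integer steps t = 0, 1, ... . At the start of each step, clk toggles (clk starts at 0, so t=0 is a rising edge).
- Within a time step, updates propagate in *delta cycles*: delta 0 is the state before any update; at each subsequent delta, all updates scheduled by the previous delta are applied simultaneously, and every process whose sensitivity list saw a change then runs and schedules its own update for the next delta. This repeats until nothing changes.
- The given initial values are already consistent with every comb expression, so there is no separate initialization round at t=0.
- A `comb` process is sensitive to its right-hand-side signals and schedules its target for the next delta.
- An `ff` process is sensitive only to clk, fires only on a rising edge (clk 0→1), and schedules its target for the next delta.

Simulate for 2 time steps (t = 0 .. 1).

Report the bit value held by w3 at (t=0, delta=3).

t0.Δ0 w4=0 w1=1 clk=0 w5=0 w2=1 w0=0 w3=1
t0.Δ1 w4=0 w1=1 clk=1 w5=0 w2=1 w0=0 w3=1
t0.Δ2 w4=0 w1=0 clk=1 w5=0 w2=1 w0=0 w3=1
t0.Δ3 w4=1 w1=0 clk=1 w5=0 w2=1 w0=0 w3=0
t0.Δ4 w4=0 w1=0 clk=1 w5=0 w2=0 w0=1 w3=0
t0.Δ5 w4=0 w1=0 clk=1 w5=0 w2=1 w0=0 w3=0
t0.Δ6 w4=0 w1=0 clk=1 w5=0 w2=0 w0=0 w3=0
t1.Δ0 w4=0 w1=0 clk=1 w5=0 w2=0 w0=0 w3=0
t1.Δ1 w4=0 w1=0 clk=0 w5=0 w2=0 w0=0 w3=0

0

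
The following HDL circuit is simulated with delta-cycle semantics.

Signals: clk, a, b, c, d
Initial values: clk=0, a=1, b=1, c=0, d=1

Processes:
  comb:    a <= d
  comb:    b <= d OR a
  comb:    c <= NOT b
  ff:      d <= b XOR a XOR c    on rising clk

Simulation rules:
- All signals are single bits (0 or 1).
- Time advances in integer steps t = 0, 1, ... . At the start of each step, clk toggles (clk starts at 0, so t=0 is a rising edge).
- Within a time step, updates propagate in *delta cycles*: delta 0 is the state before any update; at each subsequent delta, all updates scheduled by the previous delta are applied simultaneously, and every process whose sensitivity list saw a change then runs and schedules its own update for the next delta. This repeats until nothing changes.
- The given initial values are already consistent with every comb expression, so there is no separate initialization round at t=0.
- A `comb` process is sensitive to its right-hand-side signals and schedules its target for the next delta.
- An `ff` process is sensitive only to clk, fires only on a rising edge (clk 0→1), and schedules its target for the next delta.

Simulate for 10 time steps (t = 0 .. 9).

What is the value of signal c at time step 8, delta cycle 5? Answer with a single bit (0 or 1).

[bits: a,c,d,b,clk]
t=0: Δ0=10110 Δ1=10111 Δ2=10011 Δ3=00011 Δ4=00001 Δ5=01001 | 5Δ
t=1: Δ0=01001 Δ1=01000 | 1Δ
t=2: Δ0=01000 Δ1=01001 Δ2=01101 Δ3=11111 Δ4=10111 | 4Δ
t=3: Δ0=10111 Δ1=10110 | 1Δ
t=4: Δ0=10110 Δ1=10111 Δ2=10011 Δ3=00011 Δ4=00001 Δ5=01001 | 5Δ
t=5: Δ0=01001 Δ1=01000 | 1Δ
t=6: Δ0=01000 Δ1=01001 Δ2=01101 Δ3=11111 Δ4=10111 | 4Δ
t=7: Δ0=10111 Δ1=10110 | 1Δ
t=8: Δ0=10110 Δ1=10111 Δ2=10011 Δ3=00011 Δ4=00001 Δ5=01001 | 5Δ
t=9: Δ0=01001 Δ1=01000 | 1Δ

1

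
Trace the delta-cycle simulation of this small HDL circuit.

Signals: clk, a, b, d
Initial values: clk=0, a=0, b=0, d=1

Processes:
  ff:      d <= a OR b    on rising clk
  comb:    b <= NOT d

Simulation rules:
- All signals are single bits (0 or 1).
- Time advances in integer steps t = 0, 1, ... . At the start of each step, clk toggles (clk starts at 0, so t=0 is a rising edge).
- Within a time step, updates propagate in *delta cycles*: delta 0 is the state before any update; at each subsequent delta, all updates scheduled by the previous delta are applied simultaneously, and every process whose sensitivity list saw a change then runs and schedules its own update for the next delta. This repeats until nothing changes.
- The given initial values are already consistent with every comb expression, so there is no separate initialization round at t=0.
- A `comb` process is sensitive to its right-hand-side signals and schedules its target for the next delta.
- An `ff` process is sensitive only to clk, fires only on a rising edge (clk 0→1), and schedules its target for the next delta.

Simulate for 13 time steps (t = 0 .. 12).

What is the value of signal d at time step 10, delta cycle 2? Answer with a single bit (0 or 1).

1

[bits: a,clk,b,d]
t=0: Δ0=0001 Δ1=0101 Δ2=0100 Δ3=0110 | 3Δ
t=1: Δ0=0110 Δ1=0010 | 1Δ
t=2: Δ0=0010 Δ1=0110 Δ2=0111 Δ3=0101 | 3Δ
t=3: Δ0=0101 Δ1=0001 | 1Δ
t=4: Δ0=0001 Δ1=0101 Δ2=0100 Δ3=0110 | 3Δ
t=5: Δ0=0110 Δ1=0010 | 1Δ
t=6: Δ0=0010 Δ1=0110 Δ2=0111 Δ3=0101 | 3Δ
t=7: Δ0=0101 Δ1=0001 | 1Δ
t=8: Δ0=0001 Δ1=0101 Δ2=0100 Δ3=0110 | 3Δ
t=9: Δ0=0110 Δ1=0010 | 1Δ
t=10: Δ0=0010 Δ1=0110 Δ2=0111 Δ3=0101 | 3Δ
t=11: Δ0=0101 Δ1=0001 | 1Δ
t=12: Δ0=0001 Δ1=0101 Δ2=0100 Δ3=0110 | 3Δ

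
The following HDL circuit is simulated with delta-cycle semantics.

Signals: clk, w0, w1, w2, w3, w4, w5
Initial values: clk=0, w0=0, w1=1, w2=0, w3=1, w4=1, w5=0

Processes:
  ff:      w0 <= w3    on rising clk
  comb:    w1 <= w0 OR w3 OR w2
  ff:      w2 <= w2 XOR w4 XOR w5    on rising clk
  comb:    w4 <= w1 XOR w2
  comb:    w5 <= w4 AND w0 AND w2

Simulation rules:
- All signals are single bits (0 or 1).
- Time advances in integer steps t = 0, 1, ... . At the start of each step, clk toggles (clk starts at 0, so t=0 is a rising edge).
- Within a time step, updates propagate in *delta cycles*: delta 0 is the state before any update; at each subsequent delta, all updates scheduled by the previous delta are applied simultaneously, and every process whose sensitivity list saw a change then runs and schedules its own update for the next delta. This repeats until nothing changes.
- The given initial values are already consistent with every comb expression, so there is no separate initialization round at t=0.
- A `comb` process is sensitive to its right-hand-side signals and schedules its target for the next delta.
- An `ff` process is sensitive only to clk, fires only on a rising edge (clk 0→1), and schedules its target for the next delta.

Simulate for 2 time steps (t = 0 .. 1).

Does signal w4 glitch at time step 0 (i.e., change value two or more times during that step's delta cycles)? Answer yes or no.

no

t=0 Δ0: w3=1 w5=0 w4=1 clk=0 w2=0 w1=1 w0=0
  Δ1: clk:0→1
  Δ2: w2:0→1, w0:0→1
  Δ3: w5:0→1, w4:1→0
  Δ4: w5:1→0
  (4Δ to stable)
t=1 Δ0: w3=1 w5=0 w4=0 clk=1 w2=1 w1=1 w0=1
  Δ1: clk:1→0
  (1Δ to stable)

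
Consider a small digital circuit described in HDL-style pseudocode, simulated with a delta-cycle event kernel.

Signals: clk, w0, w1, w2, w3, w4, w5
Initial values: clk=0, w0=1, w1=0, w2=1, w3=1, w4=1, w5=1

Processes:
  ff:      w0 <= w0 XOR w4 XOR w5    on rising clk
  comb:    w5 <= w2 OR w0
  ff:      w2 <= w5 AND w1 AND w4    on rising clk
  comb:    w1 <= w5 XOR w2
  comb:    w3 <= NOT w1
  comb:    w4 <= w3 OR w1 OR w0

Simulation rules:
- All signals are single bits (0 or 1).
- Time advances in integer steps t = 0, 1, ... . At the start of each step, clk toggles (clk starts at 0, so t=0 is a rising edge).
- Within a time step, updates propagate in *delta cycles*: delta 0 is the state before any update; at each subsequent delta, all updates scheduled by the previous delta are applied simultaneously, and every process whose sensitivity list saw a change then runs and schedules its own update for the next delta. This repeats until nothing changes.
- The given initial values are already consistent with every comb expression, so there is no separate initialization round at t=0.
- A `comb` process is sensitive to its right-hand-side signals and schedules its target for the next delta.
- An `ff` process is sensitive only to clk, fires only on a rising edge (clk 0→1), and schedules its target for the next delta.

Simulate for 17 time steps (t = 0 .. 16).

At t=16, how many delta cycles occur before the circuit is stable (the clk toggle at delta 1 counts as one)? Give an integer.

4

t=0 Δ0: w5=1 w2=1 w0=1 clk=0 w4=1 w1=0 w3=1
  Δ1: clk:0→1
  Δ2: w2:1→0
  Δ3: w1:0→1
  Δ4: w3:1→0
  (4Δ to stable)
t=1 Δ0: w5=1 w2=0 w0=1 clk=1 w4=1 w1=1 w3=0
  Δ1: clk:1→0
  (1Δ to stable)
t=2 Δ0: w5=1 w2=0 w0=1 clk=0 w4=1 w1=1 w3=0
  Δ1: clk:0→1
  Δ2: w2:0→1
  Δ3: w1:1→0
  Δ4: w3:0→1
  (4Δ to stable)
t=3 Δ0: w5=1 w2=1 w0=1 clk=1 w4=1 w1=0 w3=1
  Δ1: clk:1→0
  (1Δ to stable)
t=4 Δ0: w5=1 w2=1 w0=1 clk=0 w4=1 w1=0 w3=1
  Δ1: clk:0→1
  Δ2: w2:1→0
  Δ3: w1:0→1
  Δ4: w3:1→0
  (4Δ to stable)
t=5 Δ0: w5=1 w2=0 w0=1 clk=1 w4=1 w1=1 w3=0
  Δ1: clk:1→0
  (1Δ to stable)
t=6 Δ0: w5=1 w2=0 w0=1 clk=0 w4=1 w1=1 w3=0
  Δ1: clk:0→1
  Δ2: w2:0→1
  Δ3: w1:1→0
  Δ4: w3:0→1
  (4Δ to stable)
t=7 Δ0: w5=1 w2=1 w0=1 clk=1 w4=1 w1=0 w3=1
  Δ1: clk:1→0
  (1Δ to stable)
t=8 Δ0: w5=1 w2=1 w0=1 clk=0 w4=1 w1=0 w3=1
  Δ1: clk:0→1
  Δ2: w2:1→0
  Δ3: w1:0→1
  Δ4: w3:1→0
  (4Δ to stable)
t=9 Δ0: w5=1 w2=0 w0=1 clk=1 w4=1 w1=1 w3=0
  Δ1: clk:1→0
  (1Δ to stable)
t=10 Δ0: w5=1 w2=0 w0=1 clk=0 w4=1 w1=1 w3=0
  Δ1: clk:0→1
  Δ2: w2:0→1
  Δ3: w1:1→0
  Δ4: w3:0→1
  (4Δ to stable)
t=11 Δ0: w5=1 w2=1 w0=1 clk=1 w4=1 w1=0 w3=1
  Δ1: clk:1→0
  (1Δ to stable)
t=12 Δ0: w5=1 w2=1 w0=1 clk=0 w4=1 w1=0 w3=1
  Δ1: clk:0→1
  Δ2: w2:1→0
  Δ3: w1:0→1
  Δ4: w3:1→0
  (4Δ to stable)
t=13 Δ0: w5=1 w2=0 w0=1 clk=1 w4=1 w1=1 w3=0
  Δ1: clk:1→0
  (1Δ to stable)
t=14 Δ0: w5=1 w2=0 w0=1 clk=0 w4=1 w1=1 w3=0
  Δ1: clk:0→1
  Δ2: w2:0→1
  Δ3: w1:1→0
  Δ4: w3:0→1
  (4Δ to stable)
t=15 Δ0: w5=1 w2=1 w0=1 clk=1 w4=1 w1=0 w3=1
  Δ1: clk:1→0
  (1Δ to stable)
t=16 Δ0: w5=1 w2=1 w0=1 clk=0 w4=1 w1=0 w3=1
  Δ1: clk:0→1
  Δ2: w2:1→0
  Δ3: w1:0→1
  Δ4: w3:1→0
  (4Δ to stable)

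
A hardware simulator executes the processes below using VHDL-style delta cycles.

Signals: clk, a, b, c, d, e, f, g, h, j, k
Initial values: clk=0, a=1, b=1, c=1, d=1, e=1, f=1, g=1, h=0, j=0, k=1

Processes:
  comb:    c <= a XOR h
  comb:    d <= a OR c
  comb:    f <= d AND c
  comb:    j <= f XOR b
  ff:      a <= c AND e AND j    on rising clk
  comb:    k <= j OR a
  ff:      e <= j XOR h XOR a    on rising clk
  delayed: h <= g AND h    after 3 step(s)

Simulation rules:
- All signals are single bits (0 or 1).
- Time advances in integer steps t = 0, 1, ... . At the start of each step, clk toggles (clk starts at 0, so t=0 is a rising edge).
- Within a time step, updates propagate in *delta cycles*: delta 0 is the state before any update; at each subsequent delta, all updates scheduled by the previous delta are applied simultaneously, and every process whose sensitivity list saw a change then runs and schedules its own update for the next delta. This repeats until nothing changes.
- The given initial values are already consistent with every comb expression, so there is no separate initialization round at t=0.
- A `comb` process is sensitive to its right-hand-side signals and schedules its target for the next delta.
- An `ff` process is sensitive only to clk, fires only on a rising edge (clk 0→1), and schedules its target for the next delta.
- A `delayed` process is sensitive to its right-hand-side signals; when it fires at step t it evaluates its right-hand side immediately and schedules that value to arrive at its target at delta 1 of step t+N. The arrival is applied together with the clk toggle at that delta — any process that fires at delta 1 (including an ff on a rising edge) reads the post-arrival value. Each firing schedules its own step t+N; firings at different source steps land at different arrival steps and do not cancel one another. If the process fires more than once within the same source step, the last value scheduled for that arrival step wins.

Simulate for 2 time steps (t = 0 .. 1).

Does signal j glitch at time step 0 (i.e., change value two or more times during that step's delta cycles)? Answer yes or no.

no

t=0 Δ0: j=0 g=1 b=1 c=1 f=1 e=1 clk=0 k=1 d=1 a=1 h=0
  Δ1: clk:0→1
  Δ2: a:1→0
  Δ3: c:1→0, k:1→0
  Δ4: f:1→0, d:1→0
  Δ5: j:0→1
  Δ6: k:0→1
  (6Δ to stable)
t=1 Δ0: j=1 g=1 b=1 c=0 f=0 e=1 clk=1 k=1 d=0 a=0 h=0
  Δ1: clk:1→0
  (1Δ to stable)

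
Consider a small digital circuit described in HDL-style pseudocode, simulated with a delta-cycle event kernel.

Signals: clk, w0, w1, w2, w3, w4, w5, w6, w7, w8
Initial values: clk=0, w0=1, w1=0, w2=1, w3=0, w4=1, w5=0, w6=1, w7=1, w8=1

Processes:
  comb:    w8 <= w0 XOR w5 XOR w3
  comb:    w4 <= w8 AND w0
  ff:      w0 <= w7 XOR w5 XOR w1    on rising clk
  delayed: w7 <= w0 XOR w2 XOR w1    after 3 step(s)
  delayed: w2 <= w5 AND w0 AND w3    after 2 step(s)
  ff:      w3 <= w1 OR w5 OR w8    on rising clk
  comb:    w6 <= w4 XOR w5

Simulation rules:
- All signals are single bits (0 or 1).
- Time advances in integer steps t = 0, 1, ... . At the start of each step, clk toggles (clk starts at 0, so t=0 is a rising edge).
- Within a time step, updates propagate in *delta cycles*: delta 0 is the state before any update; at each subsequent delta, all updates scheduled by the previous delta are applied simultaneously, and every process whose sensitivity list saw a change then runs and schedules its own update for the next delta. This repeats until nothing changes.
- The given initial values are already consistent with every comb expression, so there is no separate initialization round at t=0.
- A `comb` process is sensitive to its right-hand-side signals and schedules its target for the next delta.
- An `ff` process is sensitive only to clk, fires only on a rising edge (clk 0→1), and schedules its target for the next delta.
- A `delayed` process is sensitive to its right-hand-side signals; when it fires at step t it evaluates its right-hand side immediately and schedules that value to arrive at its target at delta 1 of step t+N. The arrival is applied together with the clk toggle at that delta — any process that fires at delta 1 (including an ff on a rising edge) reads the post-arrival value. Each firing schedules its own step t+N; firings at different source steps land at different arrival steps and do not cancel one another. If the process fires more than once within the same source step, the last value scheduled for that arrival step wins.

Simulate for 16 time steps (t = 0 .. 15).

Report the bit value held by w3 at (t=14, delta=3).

t=0 Δ0: w4=1 w2=1 w8=1 w3=0 w0=1 w1=0 w7=1 w5=0 clk=0 w6=1
  Δ1: clk:0→1
  Δ2: w3:0→1
  Δ3: w8:1→0
  Δ4: w4:1→0
  Δ5: w6:1→0
  (5Δ to stable)
t=1 Δ0: w4=0 w2=1 w8=0 w3=1 w0=1 w1=0 w7=1 w5=0 clk=1 w6=0
  Δ1: clk:1→0
  (1Δ to stable)
t=2 Δ0: w4=0 w2=1 w8=0 w3=1 w0=1 w1=0 w7=1 w5=0 clk=0 w6=0
  Δ1: w2:1→0, clk:0→1
  Δ2: w3:1→0
  Δ3: w8:0→1
  Δ4: w4:0→1
  Δ5: w6:0→1
  (5Δ to stable)
t=3 Δ0: w4=1 w2=0 w8=1 w3=0 w0=1 w1=0 w7=1 w5=0 clk=1 w6=1
  Δ1: clk:1→0
  (1Δ to stable)
t=4 Δ0: w4=1 w2=0 w8=1 w3=0 w0=1 w1=0 w7=1 w5=0 clk=0 w6=1
  Δ1: clk:0→1
  Δ2: w3:0→1
  Δ3: w8:1→0
  Δ4: w4:1→0
  Δ5: w6:1→0
  (5Δ to stable)
t=5 Δ0: w4=0 w2=0 w8=0 w3=1 w0=1 w1=0 w7=1 w5=0 clk=1 w6=0
  Δ1: clk:1→0
  (1Δ to stable)
t=6 Δ0: w4=0 w2=0 w8=0 w3=1 w0=1 w1=0 w7=1 w5=0 clk=0 w6=0
  Δ1: clk:0→1
  Δ2: w3:1→0
  Δ3: w8:0→1
  Δ4: w4:0→1
  Δ5: w6:0→1
  (5Δ to stable)
t=7 Δ0: w4=1 w2=0 w8=1 w3=0 w0=1 w1=0 w7=1 w5=0 clk=1 w6=1
  Δ1: clk:1→0
  (1Δ to stable)
t=8 Δ0: w4=1 w2=0 w8=1 w3=0 w0=1 w1=0 w7=1 w5=0 clk=0 w6=1
  Δ1: clk:0→1
  Δ2: w3:0→1
  Δ3: w8:1→0
  Δ4: w4:1→0
  Δ5: w6:1→0
  (5Δ to stable)
t=9 Δ0: w4=0 w2=0 w8=0 w3=1 w0=1 w1=0 w7=1 w5=0 clk=1 w6=0
  Δ1: clk:1→0
  (1Δ to stable)
t=10 Δ0: w4=0 w2=0 w8=0 w3=1 w0=1 w1=0 w7=1 w5=0 clk=0 w6=0
  Δ1: clk:0→1
  Δ2: w3:1→0
  Δ3: w8:0→1
  Δ4: w4:0→1
  Δ5: w6:0→1
  (5Δ to stable)
t=11 Δ0: w4=1 w2=0 w8=1 w3=0 w0=1 w1=0 w7=1 w5=0 clk=1 w6=1
  Δ1: clk:1→0
  (1Δ to stable)
t=12 Δ0: w4=1 w2=0 w8=1 w3=0 w0=1 w1=0 w7=1 w5=0 clk=0 w6=1
  Δ1: clk:0→1
  Δ2: w3:0→1
  Δ3: w8:1→0
  Δ4: w4:1→0
  Δ5: w6:1→0
  (5Δ to stable)
t=13 Δ0: w4=0 w2=0 w8=0 w3=1 w0=1 w1=0 w7=1 w5=0 clk=1 w6=0
  Δ1: clk:1→0
  (1Δ to stable)
t=14 Δ0: w4=0 w2=0 w8=0 w3=1 w0=1 w1=0 w7=1 w5=0 clk=0 w6=0
  Δ1: clk:0→1
  Δ2: w3:1→0
  Δ3: w8:0→1
  Δ4: w4:0→1
  Δ5: w6:0→1
  (5Δ to stable)
t=15 Δ0: w4=1 w2=0 w8=1 w3=0 w0=1 w1=0 w7=1 w5=0 clk=1 w6=1
  Δ1: clk:1→0
  (1Δ to stable)

0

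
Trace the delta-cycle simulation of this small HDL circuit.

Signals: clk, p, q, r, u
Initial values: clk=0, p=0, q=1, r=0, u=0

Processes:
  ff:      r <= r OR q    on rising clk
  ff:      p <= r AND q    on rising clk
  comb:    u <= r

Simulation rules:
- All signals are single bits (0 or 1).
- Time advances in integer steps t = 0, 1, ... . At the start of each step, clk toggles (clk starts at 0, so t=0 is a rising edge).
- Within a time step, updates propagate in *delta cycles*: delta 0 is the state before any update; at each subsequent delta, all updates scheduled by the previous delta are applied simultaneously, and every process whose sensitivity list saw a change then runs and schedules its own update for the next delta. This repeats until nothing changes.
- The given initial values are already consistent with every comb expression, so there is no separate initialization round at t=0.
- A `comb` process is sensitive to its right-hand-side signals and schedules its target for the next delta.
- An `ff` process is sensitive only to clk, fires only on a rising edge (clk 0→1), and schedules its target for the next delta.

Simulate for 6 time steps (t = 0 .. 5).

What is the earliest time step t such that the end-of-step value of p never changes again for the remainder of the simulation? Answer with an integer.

2

t=0 Δ0: clk=0 q=1 p=0 u=0 r=0
  Δ1: clk:0→1
  Δ2: r:0→1
  Δ3: u:0→1
  (3Δ to stable)
t=1 Δ0: clk=1 q=1 p=0 u=1 r=1
  Δ1: clk:1→0
  (1Δ to stable)
t=2 Δ0: clk=0 q=1 p=0 u=1 r=1
  Δ1: clk:0→1
  Δ2: p:0→1
  (2Δ to stable)
t=3 Δ0: clk=1 q=1 p=1 u=1 r=1
  Δ1: clk:1→0
  (1Δ to stable)
t=4 Δ0: clk=0 q=1 p=1 u=1 r=1
  Δ1: clk:0→1
  (1Δ to stable)
t=5 Δ0: clk=1 q=1 p=1 u=1 r=1
  Δ1: clk:1→0
  (1Δ to stable)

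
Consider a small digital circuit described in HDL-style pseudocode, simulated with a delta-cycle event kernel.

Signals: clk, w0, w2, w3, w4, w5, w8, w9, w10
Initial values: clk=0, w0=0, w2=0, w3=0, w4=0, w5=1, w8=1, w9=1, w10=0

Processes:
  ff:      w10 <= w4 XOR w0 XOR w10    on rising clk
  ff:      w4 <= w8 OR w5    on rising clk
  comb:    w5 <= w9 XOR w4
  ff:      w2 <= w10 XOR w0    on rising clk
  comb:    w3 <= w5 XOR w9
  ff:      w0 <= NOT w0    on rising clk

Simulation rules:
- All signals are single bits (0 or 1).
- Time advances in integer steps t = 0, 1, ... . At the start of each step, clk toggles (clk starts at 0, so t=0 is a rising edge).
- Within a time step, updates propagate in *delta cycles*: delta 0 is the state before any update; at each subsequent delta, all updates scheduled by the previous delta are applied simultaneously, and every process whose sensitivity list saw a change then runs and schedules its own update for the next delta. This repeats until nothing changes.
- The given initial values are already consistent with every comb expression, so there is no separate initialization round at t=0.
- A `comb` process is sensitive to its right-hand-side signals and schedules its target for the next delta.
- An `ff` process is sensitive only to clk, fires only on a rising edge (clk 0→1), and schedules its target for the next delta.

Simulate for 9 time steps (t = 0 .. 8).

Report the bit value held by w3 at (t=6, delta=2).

t=0 Δ0: w0=0 w4=0 w3=0 w9=1 w10=0 w8=1 w2=0 clk=0 w5=1
  Δ1: clk:0→1
  Δ2: w0:0→1, w4:0→1
  Δ3: w5:1→0
  Δ4: w3:0→1
  (4Δ to stable)
t=1 Δ0: w0=1 w4=1 w3=1 w9=1 w10=0 w8=1 w2=0 clk=1 w5=0
  Δ1: clk:1→0
  (1Δ to stable)
t=2 Δ0: w0=1 w4=1 w3=1 w9=1 w10=0 w8=1 w2=0 clk=0 w5=0
  Δ1: clk:0→1
  Δ2: w0:1→0, w2:0→1
  (2Δ to stable)
t=3 Δ0: w0=0 w4=1 w3=1 w9=1 w10=0 w8=1 w2=1 clk=1 w5=0
  Δ1: clk:1→0
  (1Δ to stable)
t=4 Δ0: w0=0 w4=1 w3=1 w9=1 w10=0 w8=1 w2=1 clk=0 w5=0
  Δ1: clk:0→1
  Δ2: w0:0→1, w10:0→1, w2:1→0
  (2Δ to stable)
t=5 Δ0: w0=1 w4=1 w3=1 w9=1 w10=1 w8=1 w2=0 clk=1 w5=0
  Δ1: clk:1→0
  (1Δ to stable)
t=6 Δ0: w0=1 w4=1 w3=1 w9=1 w10=1 w8=1 w2=0 clk=0 w5=0
  Δ1: clk:0→1
  Δ2: w0:1→0
  (2Δ to stable)
t=7 Δ0: w0=0 w4=1 w3=1 w9=1 w10=1 w8=1 w2=0 clk=1 w5=0
  Δ1: clk:1→0
  (1Δ to stable)
t=8 Δ0: w0=0 w4=1 w3=1 w9=1 w10=1 w8=1 w2=0 clk=0 w5=0
  Δ1: clk:0→1
  Δ2: w0:0→1, w10:1→0, w2:0→1
  (2Δ to stable)

1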